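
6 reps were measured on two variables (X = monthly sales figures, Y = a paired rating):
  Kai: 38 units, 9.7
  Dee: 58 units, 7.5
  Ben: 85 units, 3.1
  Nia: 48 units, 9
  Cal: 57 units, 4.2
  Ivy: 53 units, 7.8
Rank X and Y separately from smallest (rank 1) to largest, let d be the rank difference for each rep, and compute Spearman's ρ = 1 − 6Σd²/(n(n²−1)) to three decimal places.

-0.943

Ranks of variable 1: 1, 5, 6, 2, 4, 3
Ranks of variable 2: 6, 3, 1, 5, 2, 4
d = r₁ − r₂: -5, 2, 5, -3, 2, -1
d²: 25, 4, 25, 9, 4, 1; Σd² = 68
ρ = 1 − 6·68/(6·35) = 1 − 408/210 = -0.943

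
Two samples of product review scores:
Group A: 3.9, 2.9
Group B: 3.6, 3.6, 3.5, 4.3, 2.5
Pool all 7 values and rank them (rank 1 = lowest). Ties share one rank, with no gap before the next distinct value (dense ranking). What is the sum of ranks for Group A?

7

Sorted (ascending): 2.5, 2.9, 3.5, 3.6, 3.6, 3.9, 4.3
The 2 values of 3.6 share dense rank 4.
Remaining distinct values take the next consecutive integers.
Group A values → pooled ranks: 3.9→5, 2.9→2
Rank sum = 5 + 2 = 7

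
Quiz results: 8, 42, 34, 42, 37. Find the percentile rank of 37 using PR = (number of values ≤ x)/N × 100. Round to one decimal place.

60.0

N = 5.
Strictly below 37: 2. Equal to 37: 1.
PR = 3/5 × 100 = 60.0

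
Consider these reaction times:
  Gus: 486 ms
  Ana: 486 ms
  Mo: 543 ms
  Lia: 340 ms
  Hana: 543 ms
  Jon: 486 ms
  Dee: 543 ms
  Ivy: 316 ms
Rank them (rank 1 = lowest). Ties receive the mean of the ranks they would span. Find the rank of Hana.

Sorted (ascending): 316, 340, 486, 486, 486, 543, 543, 543
The 3 values of 486 occupy positions 3–5 → average rank 4.
The 3 values of 543 occupy positions 6–8 → average rank 7.
Hana has value 543 ms → rank 7.

7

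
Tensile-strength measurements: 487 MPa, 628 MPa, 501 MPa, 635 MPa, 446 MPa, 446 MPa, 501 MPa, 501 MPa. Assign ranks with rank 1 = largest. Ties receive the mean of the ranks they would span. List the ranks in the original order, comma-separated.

6, 2, 4, 1, 7.5, 7.5, 4, 4

Sorted (descending): 635, 628, 501, 501, 501, 487, 446, 446
The 3 values of 501 occupy positions 3–5 → average rank 4.
The 2 values of 446 occupy positions 7–8 → average rank (7+8)/2 = 7.5.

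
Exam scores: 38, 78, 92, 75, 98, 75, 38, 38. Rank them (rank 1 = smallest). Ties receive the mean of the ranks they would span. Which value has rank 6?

78

Sorted (ascending): 38, 38, 38, 75, 75, 78, 92, 98
The 3 values of 38 occupy positions 1–3 → average rank 2.
The 2 values of 75 occupy positions 4–5 → average rank (4+5)/2 = 4.5.
Rank 6 → value 78.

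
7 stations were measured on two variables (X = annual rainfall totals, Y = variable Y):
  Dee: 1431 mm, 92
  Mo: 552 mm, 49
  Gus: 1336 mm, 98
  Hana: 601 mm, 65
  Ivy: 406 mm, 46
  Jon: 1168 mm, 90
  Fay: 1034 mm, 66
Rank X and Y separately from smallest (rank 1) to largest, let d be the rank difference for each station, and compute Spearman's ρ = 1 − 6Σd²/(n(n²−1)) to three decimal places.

0.964

Ranks of variable 1: 7, 2, 6, 3, 1, 5, 4
Ranks of variable 2: 6, 2, 7, 3, 1, 5, 4
d = r₁ − r₂: 1, 0, -1, 0, 0, 0, 0
d²: 1, 0, 1, 0, 0, 0, 0; Σd² = 2
ρ = 1 − 6·2/(7·48) = 1 − 12/336 = 0.964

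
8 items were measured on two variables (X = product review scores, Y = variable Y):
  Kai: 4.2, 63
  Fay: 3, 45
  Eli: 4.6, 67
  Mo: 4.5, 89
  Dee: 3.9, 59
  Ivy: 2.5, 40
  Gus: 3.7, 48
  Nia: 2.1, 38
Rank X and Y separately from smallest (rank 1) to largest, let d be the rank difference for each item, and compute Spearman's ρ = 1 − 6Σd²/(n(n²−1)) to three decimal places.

0.976

Ranks of variable 1: 6, 3, 8, 7, 5, 2, 4, 1
Ranks of variable 2: 6, 3, 7, 8, 5, 2, 4, 1
d = r₁ − r₂: 0, 0, 1, -1, 0, 0, 0, 0
d²: 0, 0, 1, 1, 0, 0, 0, 0; Σd² = 2
ρ = 1 − 6·2/(8·63) = 1 − 12/504 = 0.976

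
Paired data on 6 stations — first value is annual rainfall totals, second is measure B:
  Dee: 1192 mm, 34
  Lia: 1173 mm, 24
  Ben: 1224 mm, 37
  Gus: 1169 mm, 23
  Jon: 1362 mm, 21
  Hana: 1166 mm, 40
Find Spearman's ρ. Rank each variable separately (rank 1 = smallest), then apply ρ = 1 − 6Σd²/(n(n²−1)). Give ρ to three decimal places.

Ranks of variable 1: 4, 3, 5, 2, 6, 1
Ranks of variable 2: 4, 3, 5, 2, 1, 6
d = r₁ − r₂: 0, 0, 0, 0, 5, -5
d²: 0, 0, 0, 0, 25, 25; Σd² = 50
ρ = 1 − 6·50/(6·35) = 1 − 300/210 = -0.429

-0.429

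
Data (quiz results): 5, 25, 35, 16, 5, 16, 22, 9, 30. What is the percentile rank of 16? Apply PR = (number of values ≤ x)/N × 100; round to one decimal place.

55.6

N = 9.
Strictly below 16: 3. Equal to 16: 2.
PR = 5/9 × 100 = 55.6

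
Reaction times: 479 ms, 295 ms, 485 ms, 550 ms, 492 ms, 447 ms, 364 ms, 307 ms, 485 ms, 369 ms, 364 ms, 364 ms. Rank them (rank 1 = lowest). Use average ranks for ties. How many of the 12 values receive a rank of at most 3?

Sorted (ascending): 295, 307, 364, 364, 364, 369, 447, 479, 485, 485, 492, 550
The 3 values of 364 occupy positions 3–5 → average rank 4.
The 2 values of 485 occupy positions 9–10 → average rank (9+10)/2 = 9.5.
Ranks ≤ 3: {1, 2} → 2 values.

2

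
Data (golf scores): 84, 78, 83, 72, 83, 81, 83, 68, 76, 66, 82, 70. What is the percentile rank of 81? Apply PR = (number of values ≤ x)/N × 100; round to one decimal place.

58.3

N = 12.
Strictly below 81: 6. Equal to 81: 1.
PR = 7/12 × 100 = 58.3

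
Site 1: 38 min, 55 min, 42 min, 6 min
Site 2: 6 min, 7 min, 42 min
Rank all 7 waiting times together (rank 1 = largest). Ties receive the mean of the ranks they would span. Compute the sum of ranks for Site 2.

Sorted (descending): 55, 42, 42, 38, 7, 6, 6
The 2 values of 42 occupy positions 2–3 → average rank (2+3)/2 = 2.5.
The 2 values of 6 occupy positions 6–7 → average rank (6+7)/2 = 6.5.
Site 2 values → pooled ranks: 6→6.5, 7→5, 42→2.5
Rank sum = 6.5 + 5 + 2.5 = 14

14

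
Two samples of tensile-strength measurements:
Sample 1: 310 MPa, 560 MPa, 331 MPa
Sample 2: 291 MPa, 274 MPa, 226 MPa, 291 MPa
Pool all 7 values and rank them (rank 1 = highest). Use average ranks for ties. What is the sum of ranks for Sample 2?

22

Sorted (descending): 560, 331, 310, 291, 291, 274, 226
The 2 values of 291 occupy positions 4–5 → average rank (4+5)/2 = 4.5.
Sample 2 values → pooled ranks: 291→4.5, 274→6, 226→7, 291→4.5
Rank sum = 4.5 + 6 + 7 + 4.5 = 22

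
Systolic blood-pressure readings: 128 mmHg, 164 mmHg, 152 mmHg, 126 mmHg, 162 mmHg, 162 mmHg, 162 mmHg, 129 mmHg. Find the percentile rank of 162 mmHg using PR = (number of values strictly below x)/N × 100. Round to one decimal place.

50.0

N = 8.
Strictly below 162: 4. Equal to 162: 3.
PR = 4/8 × 100 = 50.0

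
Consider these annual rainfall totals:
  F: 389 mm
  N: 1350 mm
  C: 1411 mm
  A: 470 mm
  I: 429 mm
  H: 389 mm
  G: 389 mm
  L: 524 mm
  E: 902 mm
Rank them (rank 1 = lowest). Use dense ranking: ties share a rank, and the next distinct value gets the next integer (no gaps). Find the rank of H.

Sorted (ascending): 389, 389, 389, 429, 470, 524, 902, 1350, 1411
The 3 values of 389 share dense rank 1.
Remaining distinct values take the next consecutive integers.
H has value 389 mm → rank 1.

1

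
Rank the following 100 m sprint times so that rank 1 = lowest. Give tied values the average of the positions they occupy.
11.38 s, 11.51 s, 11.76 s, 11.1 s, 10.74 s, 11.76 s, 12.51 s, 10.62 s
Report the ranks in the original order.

Sorted (ascending): 10.62, 10.74, 11.1, 11.38, 11.51, 11.76, 11.76, 12.51
The 2 values of 11.76 occupy positions 6–7 → average rank (6+7)/2 = 6.5.

4, 5, 6.5, 3, 2, 6.5, 8, 1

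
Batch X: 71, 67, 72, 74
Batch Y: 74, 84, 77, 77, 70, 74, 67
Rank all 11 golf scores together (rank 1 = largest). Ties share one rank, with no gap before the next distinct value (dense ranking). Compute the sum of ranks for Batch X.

Sorted (descending): 84, 77, 77, 74, 74, 74, 72, 71, 70, 67, 67
The 2 values of 77 share dense rank 2.
The 3 values of 74 share dense rank 3.
The 2 values of 67 share dense rank 7.
Remaining distinct values take the next consecutive integers.
Batch X values → pooled ranks: 71→5, 67→7, 72→4, 74→3
Rank sum = 5 + 7 + 4 + 3 = 19

19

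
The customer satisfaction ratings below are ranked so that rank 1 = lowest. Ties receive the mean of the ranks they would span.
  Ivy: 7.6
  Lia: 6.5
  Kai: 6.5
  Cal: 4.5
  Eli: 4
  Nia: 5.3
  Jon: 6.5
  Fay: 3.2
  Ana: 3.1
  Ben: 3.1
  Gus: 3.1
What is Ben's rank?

Sorted (ascending): 3.1, 3.1, 3.1, 3.2, 4, 4.5, 5.3, 6.5, 6.5, 6.5, 7.6
The 3 values of 3.1 occupy positions 1–3 → average rank 2.
The 3 values of 6.5 occupy positions 8–10 → average rank 9.
Ben has value 3.1 → rank 2.

2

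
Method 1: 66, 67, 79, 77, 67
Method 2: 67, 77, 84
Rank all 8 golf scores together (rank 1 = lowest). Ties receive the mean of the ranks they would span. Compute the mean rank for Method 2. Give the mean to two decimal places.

Sorted (ascending): 66, 67, 67, 67, 77, 77, 79, 84
The 3 values of 67 occupy positions 2–4 → average rank 3.
The 2 values of 77 occupy positions 5–6 → average rank (5+6)/2 = 5.5.
Method 2 values → pooled ranks: 67→3, 77→5.5, 84→8
Mean rank = (3 + 5.5 + 8) / 3 = 5.50

5.50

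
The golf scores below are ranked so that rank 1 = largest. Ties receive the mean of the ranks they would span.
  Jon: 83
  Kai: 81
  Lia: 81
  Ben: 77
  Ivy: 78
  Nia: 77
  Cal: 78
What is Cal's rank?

4.5

Sorted (descending): 83, 81, 81, 78, 78, 77, 77
The 2 values of 81 occupy positions 2–3 → average rank (2+3)/2 = 2.5.
The 2 values of 78 occupy positions 4–5 → average rank (4+5)/2 = 4.5.
The 2 values of 77 occupy positions 6–7 → average rank (6+7)/2 = 6.5.
Cal has value 78 → rank 4.5.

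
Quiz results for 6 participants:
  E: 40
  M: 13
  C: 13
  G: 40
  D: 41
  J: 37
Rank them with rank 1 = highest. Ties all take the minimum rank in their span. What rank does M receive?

Sorted (descending): 41, 40, 40, 37, 13, 13
The 2 values of 40 occupy positions 2–3 → each gets rank 2.
The 2 values of 13 occupy positions 5–6 → each gets rank 5.
M has value 13 → rank 5.

5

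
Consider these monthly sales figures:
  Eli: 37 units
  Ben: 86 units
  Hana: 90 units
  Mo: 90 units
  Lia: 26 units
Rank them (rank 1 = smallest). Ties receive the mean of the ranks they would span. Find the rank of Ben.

3

Sorted (ascending): 26, 37, 86, 90, 90
The 2 values of 90 occupy positions 4–5 → average rank (4+5)/2 = 4.5.
Ben has value 86 units → rank 3.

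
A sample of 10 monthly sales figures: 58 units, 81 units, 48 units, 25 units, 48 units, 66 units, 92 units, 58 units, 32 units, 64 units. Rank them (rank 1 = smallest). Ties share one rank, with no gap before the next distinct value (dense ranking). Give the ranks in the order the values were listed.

4, 7, 3, 1, 3, 6, 8, 4, 2, 5

Sorted (ascending): 25, 32, 48, 48, 58, 58, 64, 66, 81, 92
The 2 values of 48 share dense rank 3.
The 2 values of 58 share dense rank 4.
Remaining distinct values take the next consecutive integers.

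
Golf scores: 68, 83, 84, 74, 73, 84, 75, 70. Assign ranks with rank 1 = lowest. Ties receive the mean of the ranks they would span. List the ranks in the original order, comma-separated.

1, 6, 7.5, 4, 3, 7.5, 5, 2

Sorted (ascending): 68, 70, 73, 74, 75, 83, 84, 84
The 2 values of 84 occupy positions 7–8 → average rank (7+8)/2 = 7.5.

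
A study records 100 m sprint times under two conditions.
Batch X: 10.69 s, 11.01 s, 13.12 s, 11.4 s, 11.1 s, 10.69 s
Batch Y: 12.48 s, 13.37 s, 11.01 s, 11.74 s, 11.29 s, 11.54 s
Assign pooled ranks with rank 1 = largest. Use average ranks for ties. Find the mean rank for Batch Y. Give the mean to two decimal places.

4.92

Sorted (descending): 13.37, 13.12, 12.48, 11.74, 11.54, 11.4, 11.29, 11.1, 11.01, 11.01, 10.69, 10.69
The 2 values of 11.01 occupy positions 9–10 → average rank (9+10)/2 = 9.5.
The 2 values of 10.69 occupy positions 11–12 → average rank (11+12)/2 = 11.5.
Batch Y values → pooled ranks: 12.48→3, 13.37→1, 11.01→9.5, 11.74→4, 11.29→7, 11.54→5
Mean rank = (3 + 1 + 9.5 + 4 + 7 + 5) / 6 = 4.92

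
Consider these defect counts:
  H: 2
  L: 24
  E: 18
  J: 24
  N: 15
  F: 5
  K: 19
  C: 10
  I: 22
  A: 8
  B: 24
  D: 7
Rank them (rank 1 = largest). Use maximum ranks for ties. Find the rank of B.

3

Sorted (descending): 24, 24, 24, 22, 19, 18, 15, 10, 8, 7, 5, 2
The 3 values of 24 occupy positions 1–3 → each gets rank 3.
B has value 24 → rank 3.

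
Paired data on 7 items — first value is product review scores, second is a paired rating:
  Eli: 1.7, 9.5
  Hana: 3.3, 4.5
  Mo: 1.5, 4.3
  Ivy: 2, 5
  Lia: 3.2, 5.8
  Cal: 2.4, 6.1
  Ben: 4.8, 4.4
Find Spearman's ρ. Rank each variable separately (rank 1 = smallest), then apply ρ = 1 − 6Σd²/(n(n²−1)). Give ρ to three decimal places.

Ranks of variable 1: 2, 6, 1, 3, 5, 4, 7
Ranks of variable 2: 7, 3, 1, 4, 5, 6, 2
d = r₁ − r₂: -5, 3, 0, -1, 0, -2, 5
d²: 25, 9, 0, 1, 0, 4, 25; Σd² = 64
ρ = 1 − 6·64/(7·48) = 1 − 384/336 = -0.143

-0.143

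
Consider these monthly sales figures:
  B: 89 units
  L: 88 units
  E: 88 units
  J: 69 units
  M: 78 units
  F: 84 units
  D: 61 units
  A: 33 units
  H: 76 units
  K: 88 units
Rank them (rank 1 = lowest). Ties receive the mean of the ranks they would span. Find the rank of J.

Sorted (ascending): 33, 61, 69, 76, 78, 84, 88, 88, 88, 89
The 3 values of 88 occupy positions 7–9 → average rank 8.
J has value 69 units → rank 3.

3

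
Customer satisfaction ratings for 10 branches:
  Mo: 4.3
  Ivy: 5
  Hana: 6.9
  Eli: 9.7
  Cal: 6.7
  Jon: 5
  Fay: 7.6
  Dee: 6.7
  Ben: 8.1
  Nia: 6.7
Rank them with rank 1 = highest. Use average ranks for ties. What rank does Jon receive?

Sorted (descending): 9.7, 8.1, 7.6, 6.9, 6.7, 6.7, 6.7, 5, 5, 4.3
The 3 values of 6.7 occupy positions 5–7 → average rank 6.
The 2 values of 5 occupy positions 8–9 → average rank (8+9)/2 = 8.5.
Jon has value 5 → rank 8.5.

8.5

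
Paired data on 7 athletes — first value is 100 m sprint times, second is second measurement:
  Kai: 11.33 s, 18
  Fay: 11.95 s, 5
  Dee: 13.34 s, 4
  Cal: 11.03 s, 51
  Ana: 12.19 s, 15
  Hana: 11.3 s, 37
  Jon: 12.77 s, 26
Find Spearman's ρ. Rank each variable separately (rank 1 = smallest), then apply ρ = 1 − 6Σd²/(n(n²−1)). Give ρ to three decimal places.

Ranks of variable 1: 3, 4, 7, 1, 5, 2, 6
Ranks of variable 2: 4, 2, 1, 7, 3, 6, 5
d = r₁ − r₂: -1, 2, 6, -6, 2, -4, 1
d²: 1, 4, 36, 36, 4, 16, 1; Σd² = 98
ρ = 1 − 6·98/(7·48) = 1 − 588/336 = -0.750

-0.750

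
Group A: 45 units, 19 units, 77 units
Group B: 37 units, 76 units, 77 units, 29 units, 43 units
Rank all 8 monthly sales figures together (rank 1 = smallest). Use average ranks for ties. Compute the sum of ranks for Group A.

13.5

Sorted (ascending): 19, 29, 37, 43, 45, 76, 77, 77
The 2 values of 77 occupy positions 7–8 → average rank (7+8)/2 = 7.5.
Group A values → pooled ranks: 45→5, 19→1, 77→7.5
Rank sum = 5 + 1 + 7.5 = 13.5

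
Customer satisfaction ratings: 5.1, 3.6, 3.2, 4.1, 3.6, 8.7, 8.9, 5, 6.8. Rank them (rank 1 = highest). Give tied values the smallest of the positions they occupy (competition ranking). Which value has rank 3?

Sorted (descending): 8.9, 8.7, 6.8, 5.1, 5, 4.1, 3.6, 3.6, 3.2
The 2 values of 3.6 occupy positions 7–8 → each gets rank 7.
Rank 3 → value 6.8.

6.8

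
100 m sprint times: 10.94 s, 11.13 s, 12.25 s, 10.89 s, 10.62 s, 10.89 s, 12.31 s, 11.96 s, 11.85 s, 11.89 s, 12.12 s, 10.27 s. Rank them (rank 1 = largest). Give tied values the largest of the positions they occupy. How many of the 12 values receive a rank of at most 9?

8

Sorted (descending): 12.31, 12.25, 12.12, 11.96, 11.89, 11.85, 11.13, 10.94, 10.89, 10.89, 10.62, 10.27
The 2 values of 10.89 occupy positions 9–10 → each gets rank 10.
Ranks ≤ 9: {1, 2, 3, 4, 5, 6, 7, 8} → 8 values.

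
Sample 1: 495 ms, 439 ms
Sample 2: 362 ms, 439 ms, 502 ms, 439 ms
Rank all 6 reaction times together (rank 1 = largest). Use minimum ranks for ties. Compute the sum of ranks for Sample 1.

5

Sorted (descending): 502, 495, 439, 439, 439, 362
The 3 values of 439 occupy positions 3–5 → each gets rank 3.
Sample 1 values → pooled ranks: 495→2, 439→3
Rank sum = 2 + 3 = 5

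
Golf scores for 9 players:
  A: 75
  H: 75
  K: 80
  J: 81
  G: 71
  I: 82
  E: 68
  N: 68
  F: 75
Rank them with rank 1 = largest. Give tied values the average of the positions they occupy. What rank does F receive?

5

Sorted (descending): 82, 81, 80, 75, 75, 75, 71, 68, 68
The 3 values of 75 occupy positions 4–6 → average rank 5.
The 2 values of 68 occupy positions 8–9 → average rank (8+9)/2 = 8.5.
F has value 75 → rank 5.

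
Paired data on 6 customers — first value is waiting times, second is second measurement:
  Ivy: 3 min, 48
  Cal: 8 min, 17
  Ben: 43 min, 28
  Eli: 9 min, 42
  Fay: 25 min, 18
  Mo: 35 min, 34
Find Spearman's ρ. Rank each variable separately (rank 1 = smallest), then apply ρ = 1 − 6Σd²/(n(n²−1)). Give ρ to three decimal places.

Ranks of variable 1: 1, 2, 6, 3, 4, 5
Ranks of variable 2: 6, 1, 3, 5, 2, 4
d = r₁ − r₂: -5, 1, 3, -2, 2, 1
d²: 25, 1, 9, 4, 4, 1; Σd² = 44
ρ = 1 − 6·44/(6·35) = 1 − 264/210 = -0.257

-0.257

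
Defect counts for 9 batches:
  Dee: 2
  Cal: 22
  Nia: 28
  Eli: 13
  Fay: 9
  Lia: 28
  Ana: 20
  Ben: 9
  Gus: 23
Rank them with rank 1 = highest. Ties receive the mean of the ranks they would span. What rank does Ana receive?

Sorted (descending): 28, 28, 23, 22, 20, 13, 9, 9, 2
The 2 values of 28 occupy positions 1–2 → average rank (1+2)/2 = 1.5.
The 2 values of 9 occupy positions 7–8 → average rank (7+8)/2 = 7.5.
Ana has value 20 → rank 5.

5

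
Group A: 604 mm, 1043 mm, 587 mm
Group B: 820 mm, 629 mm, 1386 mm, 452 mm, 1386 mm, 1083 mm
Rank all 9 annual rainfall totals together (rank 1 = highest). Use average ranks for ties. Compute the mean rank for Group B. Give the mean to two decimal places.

4.33

Sorted (descending): 1386, 1386, 1083, 1043, 820, 629, 604, 587, 452
The 2 values of 1386 occupy positions 1–2 → average rank (1+2)/2 = 1.5.
Group B values → pooled ranks: 820→5, 629→6, 1386→1.5, 452→9, 1386→1.5, 1083→3
Mean rank = (5 + 6 + 1.5 + 9 + 1.5 + 3) / 6 = 4.33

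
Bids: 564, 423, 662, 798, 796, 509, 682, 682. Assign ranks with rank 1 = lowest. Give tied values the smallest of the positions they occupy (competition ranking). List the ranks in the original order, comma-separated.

Sorted (ascending): 423, 509, 564, 662, 682, 682, 796, 798
The 2 values of 682 occupy positions 5–6 → each gets rank 5.

3, 1, 4, 8, 7, 2, 5, 5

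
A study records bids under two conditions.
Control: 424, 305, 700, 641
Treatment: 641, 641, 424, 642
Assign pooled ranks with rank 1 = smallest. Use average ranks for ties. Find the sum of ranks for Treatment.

19.5

Sorted (ascending): 305, 424, 424, 641, 641, 641, 642, 700
The 2 values of 424 occupy positions 2–3 → average rank (2+3)/2 = 2.5.
The 3 values of 641 occupy positions 4–6 → average rank 5.
Treatment values → pooled ranks: 641→5, 641→5, 424→2.5, 642→7
Rank sum = 5 + 5 + 2.5 + 7 = 19.5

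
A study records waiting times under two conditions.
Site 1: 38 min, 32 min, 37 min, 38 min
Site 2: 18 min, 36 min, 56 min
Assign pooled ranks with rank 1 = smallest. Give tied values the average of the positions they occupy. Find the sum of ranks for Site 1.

17

Sorted (ascending): 18, 32, 36, 37, 38, 38, 56
The 2 values of 38 occupy positions 5–6 → average rank (5+6)/2 = 5.5.
Site 1 values → pooled ranks: 38→5.5, 32→2, 37→4, 38→5.5
Rank sum = 5.5 + 2 + 4 + 5.5 = 17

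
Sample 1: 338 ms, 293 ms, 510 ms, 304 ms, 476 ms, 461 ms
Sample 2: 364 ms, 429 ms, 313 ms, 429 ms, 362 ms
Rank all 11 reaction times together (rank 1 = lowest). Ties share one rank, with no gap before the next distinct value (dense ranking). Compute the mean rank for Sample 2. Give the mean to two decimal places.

5.60

Sorted (ascending): 293, 304, 313, 338, 362, 364, 429, 429, 461, 476, 510
The 2 values of 429 share dense rank 7.
Remaining distinct values take the next consecutive integers.
Sample 2 values → pooled ranks: 364→6, 429→7, 313→3, 429→7, 362→5
Mean rank = (6 + 7 + 3 + 7 + 5) / 5 = 5.60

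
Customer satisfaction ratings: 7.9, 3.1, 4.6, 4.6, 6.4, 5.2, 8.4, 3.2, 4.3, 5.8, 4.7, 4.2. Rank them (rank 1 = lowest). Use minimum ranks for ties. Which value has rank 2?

3.2

Sorted (ascending): 3.1, 3.2, 4.2, 4.3, 4.6, 4.6, 4.7, 5.2, 5.8, 6.4, 7.9, 8.4
The 2 values of 4.6 occupy positions 5–6 → each gets rank 5.
Rank 2 → value 3.2.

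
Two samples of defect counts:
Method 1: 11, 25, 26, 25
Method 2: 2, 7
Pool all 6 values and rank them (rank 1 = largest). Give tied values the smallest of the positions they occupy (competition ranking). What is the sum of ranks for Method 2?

Sorted (descending): 26, 25, 25, 11, 7, 2
The 2 values of 25 occupy positions 2–3 → each gets rank 2.
Method 2 values → pooled ranks: 2→6, 7→5
Rank sum = 6 + 5 = 11

11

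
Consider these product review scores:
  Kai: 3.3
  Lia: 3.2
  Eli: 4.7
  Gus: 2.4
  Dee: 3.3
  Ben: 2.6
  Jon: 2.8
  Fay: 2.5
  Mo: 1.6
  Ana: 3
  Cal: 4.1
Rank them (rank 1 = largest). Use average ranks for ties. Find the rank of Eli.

1

Sorted (descending): 4.7, 4.1, 3.3, 3.3, 3.2, 3, 2.8, 2.6, 2.5, 2.4, 1.6
The 2 values of 3.3 occupy positions 3–4 → average rank (3+4)/2 = 3.5.
Eli has value 4.7 → rank 1.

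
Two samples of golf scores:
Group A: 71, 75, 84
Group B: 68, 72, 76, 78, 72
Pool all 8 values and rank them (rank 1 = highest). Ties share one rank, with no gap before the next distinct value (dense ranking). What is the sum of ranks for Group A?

11

Sorted (descending): 84, 78, 76, 75, 72, 72, 71, 68
The 2 values of 72 share dense rank 5.
Remaining distinct values take the next consecutive integers.
Group A values → pooled ranks: 71→6, 75→4, 84→1
Rank sum = 6 + 4 + 1 = 11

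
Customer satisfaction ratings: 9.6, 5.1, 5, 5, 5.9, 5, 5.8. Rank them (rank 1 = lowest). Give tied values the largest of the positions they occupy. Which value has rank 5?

Sorted (ascending): 5, 5, 5, 5.1, 5.8, 5.9, 9.6
The 3 values of 5 occupy positions 1–3 → each gets rank 3.
Rank 5 → value 5.8.

5.8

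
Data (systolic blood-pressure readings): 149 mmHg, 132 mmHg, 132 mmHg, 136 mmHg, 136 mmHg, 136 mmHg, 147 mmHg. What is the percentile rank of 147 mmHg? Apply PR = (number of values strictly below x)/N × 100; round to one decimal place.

71.4

N = 7.
Strictly below 147: 5. Equal to 147: 1.
PR = 5/7 × 100 = 71.4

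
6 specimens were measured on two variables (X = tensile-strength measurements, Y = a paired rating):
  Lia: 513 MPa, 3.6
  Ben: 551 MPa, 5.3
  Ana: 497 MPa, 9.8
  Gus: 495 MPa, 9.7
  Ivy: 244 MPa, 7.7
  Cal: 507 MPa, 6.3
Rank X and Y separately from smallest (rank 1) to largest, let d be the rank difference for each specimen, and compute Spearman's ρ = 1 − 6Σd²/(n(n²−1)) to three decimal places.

-0.714

Ranks of variable 1: 5, 6, 3, 2, 1, 4
Ranks of variable 2: 1, 2, 6, 5, 4, 3
d = r₁ − r₂: 4, 4, -3, -3, -3, 1
d²: 16, 16, 9, 9, 9, 1; Σd² = 60
ρ = 1 − 6·60/(6·35) = 1 − 360/210 = -0.714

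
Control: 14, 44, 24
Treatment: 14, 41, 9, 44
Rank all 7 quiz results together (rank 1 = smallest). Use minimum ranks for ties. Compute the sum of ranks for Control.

Sorted (ascending): 9, 14, 14, 24, 41, 44, 44
The 2 values of 14 occupy positions 2–3 → each gets rank 2.
The 2 values of 44 occupy positions 6–7 → each gets rank 6.
Control values → pooled ranks: 14→2, 44→6, 24→4
Rank sum = 2 + 6 + 4 = 12

12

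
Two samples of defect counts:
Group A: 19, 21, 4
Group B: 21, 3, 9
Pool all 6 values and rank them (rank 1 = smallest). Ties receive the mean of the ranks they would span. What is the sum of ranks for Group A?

Sorted (ascending): 3, 4, 9, 19, 21, 21
The 2 values of 21 occupy positions 5–6 → average rank (5+6)/2 = 5.5.
Group A values → pooled ranks: 19→4, 21→5.5, 4→2
Rank sum = 4 + 5.5 + 2 = 11.5

11.5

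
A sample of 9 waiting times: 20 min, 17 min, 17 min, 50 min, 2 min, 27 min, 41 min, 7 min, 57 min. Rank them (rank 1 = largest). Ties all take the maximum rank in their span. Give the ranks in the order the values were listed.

Sorted (descending): 57, 50, 41, 27, 20, 17, 17, 7, 2
The 2 values of 17 occupy positions 6–7 → each gets rank 7.

5, 7, 7, 2, 9, 4, 3, 8, 1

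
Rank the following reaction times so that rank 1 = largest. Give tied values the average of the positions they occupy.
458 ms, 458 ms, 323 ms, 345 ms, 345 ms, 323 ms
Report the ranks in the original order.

1.5, 1.5, 5.5, 3.5, 3.5, 5.5

Sorted (descending): 458, 458, 345, 345, 323, 323
The 2 values of 458 occupy positions 1–2 → average rank (1+2)/2 = 1.5.
The 2 values of 345 occupy positions 3–4 → average rank (3+4)/2 = 3.5.
The 2 values of 323 occupy positions 5–6 → average rank (5+6)/2 = 5.5.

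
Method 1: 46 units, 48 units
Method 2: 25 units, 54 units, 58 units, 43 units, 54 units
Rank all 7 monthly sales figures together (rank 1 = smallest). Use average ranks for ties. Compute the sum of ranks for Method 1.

Sorted (ascending): 25, 43, 46, 48, 54, 54, 58
The 2 values of 54 occupy positions 5–6 → average rank (5+6)/2 = 5.5.
Method 1 values → pooled ranks: 46→3, 48→4
Rank sum = 3 + 4 = 7

7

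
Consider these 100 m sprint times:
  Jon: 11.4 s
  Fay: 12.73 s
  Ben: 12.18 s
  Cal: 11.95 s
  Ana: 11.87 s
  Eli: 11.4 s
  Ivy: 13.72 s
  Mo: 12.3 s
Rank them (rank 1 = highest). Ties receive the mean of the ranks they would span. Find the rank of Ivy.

1

Sorted (descending): 13.72, 12.73, 12.3, 12.18, 11.95, 11.87, 11.4, 11.4
The 2 values of 11.4 occupy positions 7–8 → average rank (7+8)/2 = 7.5.
Ivy has value 13.72 s → rank 1.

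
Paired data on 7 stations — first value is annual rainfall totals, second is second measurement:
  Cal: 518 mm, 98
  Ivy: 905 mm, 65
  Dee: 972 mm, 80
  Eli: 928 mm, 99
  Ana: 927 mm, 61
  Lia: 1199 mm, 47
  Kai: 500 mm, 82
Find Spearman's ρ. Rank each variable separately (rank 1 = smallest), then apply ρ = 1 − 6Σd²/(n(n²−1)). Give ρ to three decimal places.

-0.429

Ranks of variable 1: 2, 3, 6, 5, 4, 7, 1
Ranks of variable 2: 6, 3, 4, 7, 2, 1, 5
d = r₁ − r₂: -4, 0, 2, -2, 2, 6, -4
d²: 16, 0, 4, 4, 4, 36, 16; Σd² = 80
ρ = 1 − 6·80/(7·48) = 1 − 480/336 = -0.429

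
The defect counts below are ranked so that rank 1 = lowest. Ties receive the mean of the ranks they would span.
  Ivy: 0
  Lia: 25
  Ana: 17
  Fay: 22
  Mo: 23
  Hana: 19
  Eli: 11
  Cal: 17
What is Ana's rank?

3.5

Sorted (ascending): 0, 11, 17, 17, 19, 22, 23, 25
The 2 values of 17 occupy positions 3–4 → average rank (3+4)/2 = 3.5.
Ana has value 17 → rank 3.5.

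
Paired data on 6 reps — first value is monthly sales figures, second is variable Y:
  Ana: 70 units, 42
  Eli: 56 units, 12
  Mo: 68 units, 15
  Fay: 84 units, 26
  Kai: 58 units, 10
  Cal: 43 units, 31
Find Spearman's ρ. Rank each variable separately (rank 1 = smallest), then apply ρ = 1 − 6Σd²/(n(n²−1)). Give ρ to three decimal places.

0.257

Ranks of variable 1: 5, 2, 4, 6, 3, 1
Ranks of variable 2: 6, 2, 3, 4, 1, 5
d = r₁ − r₂: -1, 0, 1, 2, 2, -4
d²: 1, 0, 1, 4, 4, 16; Σd² = 26
ρ = 1 − 6·26/(6·35) = 1 − 156/210 = 0.257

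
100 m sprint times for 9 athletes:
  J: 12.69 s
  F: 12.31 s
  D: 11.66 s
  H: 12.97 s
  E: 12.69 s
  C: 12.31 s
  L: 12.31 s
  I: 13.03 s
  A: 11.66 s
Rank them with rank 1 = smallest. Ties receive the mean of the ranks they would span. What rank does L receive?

4

Sorted (ascending): 11.66, 11.66, 12.31, 12.31, 12.31, 12.69, 12.69, 12.97, 13.03
The 2 values of 11.66 occupy positions 1–2 → average rank (1+2)/2 = 1.5.
The 3 values of 12.31 occupy positions 3–5 → average rank 4.
The 2 values of 12.69 occupy positions 6–7 → average rank (6+7)/2 = 6.5.
L has value 12.31 s → rank 4.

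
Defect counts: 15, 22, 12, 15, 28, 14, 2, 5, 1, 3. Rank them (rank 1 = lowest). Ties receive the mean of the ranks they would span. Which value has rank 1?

1

Sorted (ascending): 1, 2, 3, 5, 12, 14, 15, 15, 22, 28
The 2 values of 15 occupy positions 7–8 → average rank (7+8)/2 = 7.5.
Rank 1 → value 1.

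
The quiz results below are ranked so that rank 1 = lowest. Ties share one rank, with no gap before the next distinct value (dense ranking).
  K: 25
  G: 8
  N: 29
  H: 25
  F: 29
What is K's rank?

2

Sorted (ascending): 8, 25, 25, 29, 29
The 2 values of 25 share dense rank 2.
The 2 values of 29 share dense rank 3.
Remaining distinct values take the next consecutive integers.
K has value 25 → rank 2.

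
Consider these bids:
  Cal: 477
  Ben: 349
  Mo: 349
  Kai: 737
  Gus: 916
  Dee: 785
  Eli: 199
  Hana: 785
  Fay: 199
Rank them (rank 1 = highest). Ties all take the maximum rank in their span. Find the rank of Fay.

Sorted (descending): 916, 785, 785, 737, 477, 349, 349, 199, 199
The 2 values of 785 occupy positions 2–3 → each gets rank 3.
The 2 values of 349 occupy positions 6–7 → each gets rank 7.
The 2 values of 199 occupy positions 8–9 → each gets rank 9.
Fay has value 199 → rank 9.

9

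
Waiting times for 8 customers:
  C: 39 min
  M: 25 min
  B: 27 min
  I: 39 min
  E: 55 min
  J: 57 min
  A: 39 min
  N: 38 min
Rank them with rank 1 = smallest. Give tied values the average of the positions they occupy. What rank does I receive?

Sorted (ascending): 25, 27, 38, 39, 39, 39, 55, 57
The 3 values of 39 occupy positions 4–6 → average rank 5.
I has value 39 min → rank 5.

5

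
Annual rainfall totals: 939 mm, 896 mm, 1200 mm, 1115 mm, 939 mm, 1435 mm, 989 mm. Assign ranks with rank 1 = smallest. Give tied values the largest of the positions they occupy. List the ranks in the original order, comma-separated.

Sorted (ascending): 896, 939, 939, 989, 1115, 1200, 1435
The 2 values of 939 occupy positions 2–3 → each gets rank 3.

3, 1, 6, 5, 3, 7, 4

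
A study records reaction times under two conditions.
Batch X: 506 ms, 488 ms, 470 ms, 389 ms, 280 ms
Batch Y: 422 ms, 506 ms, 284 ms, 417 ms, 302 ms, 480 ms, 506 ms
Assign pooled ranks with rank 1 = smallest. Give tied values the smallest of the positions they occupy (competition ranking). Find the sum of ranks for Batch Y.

Sorted (ascending): 280, 284, 302, 389, 417, 422, 470, 480, 488, 506, 506, 506
The 3 values of 506 occupy positions 10–12 → each gets rank 10.
Batch Y values → pooled ranks: 422→6, 506→10, 284→2, 417→5, 302→3, 480→8, 506→10
Rank sum = 6 + 10 + 2 + 5 + 3 + 8 + 10 = 44

44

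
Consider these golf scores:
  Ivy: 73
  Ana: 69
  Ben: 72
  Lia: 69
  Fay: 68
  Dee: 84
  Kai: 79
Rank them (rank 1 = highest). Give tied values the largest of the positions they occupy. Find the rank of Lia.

6

Sorted (descending): 84, 79, 73, 72, 69, 69, 68
The 2 values of 69 occupy positions 5–6 → each gets rank 6.
Lia has value 69 → rank 6.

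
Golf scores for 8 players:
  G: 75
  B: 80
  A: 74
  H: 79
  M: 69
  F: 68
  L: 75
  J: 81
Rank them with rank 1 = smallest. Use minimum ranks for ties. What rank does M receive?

2

Sorted (ascending): 68, 69, 74, 75, 75, 79, 80, 81
The 2 values of 75 occupy positions 4–5 → each gets rank 4.
M has value 69 → rank 2.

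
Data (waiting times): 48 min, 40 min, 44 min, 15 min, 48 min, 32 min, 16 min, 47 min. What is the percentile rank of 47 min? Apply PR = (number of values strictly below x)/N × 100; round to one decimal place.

62.5

N = 8.
Strictly below 47: 5. Equal to 47: 1.
PR = 5/8 × 100 = 62.5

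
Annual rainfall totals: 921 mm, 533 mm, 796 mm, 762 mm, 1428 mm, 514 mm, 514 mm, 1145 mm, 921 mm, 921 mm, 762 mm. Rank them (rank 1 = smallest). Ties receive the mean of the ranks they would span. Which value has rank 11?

1428

Sorted (ascending): 514, 514, 533, 762, 762, 796, 921, 921, 921, 1145, 1428
The 2 values of 514 occupy positions 1–2 → average rank (1+2)/2 = 1.5.
The 2 values of 762 occupy positions 4–5 → average rank (4+5)/2 = 4.5.
The 3 values of 921 occupy positions 7–9 → average rank 8.
Rank 11 → value 1428.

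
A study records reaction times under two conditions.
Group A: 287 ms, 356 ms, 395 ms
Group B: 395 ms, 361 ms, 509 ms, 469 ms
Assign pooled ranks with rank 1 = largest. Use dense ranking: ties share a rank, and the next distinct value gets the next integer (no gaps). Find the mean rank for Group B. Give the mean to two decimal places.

2.50

Sorted (descending): 509, 469, 395, 395, 361, 356, 287
The 2 values of 395 share dense rank 3.
Remaining distinct values take the next consecutive integers.
Group B values → pooled ranks: 395→3, 361→4, 509→1, 469→2
Mean rank = (3 + 4 + 1 + 2) / 4 = 2.50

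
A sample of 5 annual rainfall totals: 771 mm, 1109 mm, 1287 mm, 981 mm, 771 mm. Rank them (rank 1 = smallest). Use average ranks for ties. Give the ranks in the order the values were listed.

1.5, 4, 5, 3, 1.5

Sorted (ascending): 771, 771, 981, 1109, 1287
The 2 values of 771 occupy positions 1–2 → average rank (1+2)/2 = 1.5.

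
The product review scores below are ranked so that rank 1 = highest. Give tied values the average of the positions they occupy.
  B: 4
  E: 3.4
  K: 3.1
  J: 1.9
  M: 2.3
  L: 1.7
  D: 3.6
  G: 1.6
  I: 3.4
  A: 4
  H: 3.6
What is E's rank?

Sorted (descending): 4, 4, 3.6, 3.6, 3.4, 3.4, 3.1, 2.3, 1.9, 1.7, 1.6
The 2 values of 4 occupy positions 1–2 → average rank (1+2)/2 = 1.5.
The 2 values of 3.6 occupy positions 3–4 → average rank (3+4)/2 = 3.5.
The 2 values of 3.4 occupy positions 5–6 → average rank (5+6)/2 = 5.5.
E has value 3.4 → rank 5.5.

5.5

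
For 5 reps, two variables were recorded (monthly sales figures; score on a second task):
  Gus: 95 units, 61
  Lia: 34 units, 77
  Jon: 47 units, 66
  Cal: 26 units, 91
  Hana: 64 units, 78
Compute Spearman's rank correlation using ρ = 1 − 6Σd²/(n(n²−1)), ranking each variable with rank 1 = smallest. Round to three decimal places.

-0.700

Ranks of variable 1: 5, 2, 3, 1, 4
Ranks of variable 2: 1, 3, 2, 5, 4
d = r₁ − r₂: 4, -1, 1, -4, 0
d²: 16, 1, 1, 16, 0; Σd² = 34
ρ = 1 − 6·34/(5·24) = 1 − 204/120 = -0.700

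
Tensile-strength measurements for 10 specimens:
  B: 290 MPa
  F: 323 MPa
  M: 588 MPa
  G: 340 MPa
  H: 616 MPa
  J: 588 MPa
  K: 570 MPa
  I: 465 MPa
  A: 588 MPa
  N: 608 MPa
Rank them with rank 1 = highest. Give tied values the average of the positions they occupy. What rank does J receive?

4

Sorted (descending): 616, 608, 588, 588, 588, 570, 465, 340, 323, 290
The 3 values of 588 occupy positions 3–5 → average rank 4.
J has value 588 MPa → rank 4.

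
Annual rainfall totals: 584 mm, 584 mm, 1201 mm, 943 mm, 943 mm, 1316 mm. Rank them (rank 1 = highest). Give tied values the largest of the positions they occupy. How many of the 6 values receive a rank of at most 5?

4

Sorted (descending): 1316, 1201, 943, 943, 584, 584
The 2 values of 943 occupy positions 3–4 → each gets rank 4.
The 2 values of 584 occupy positions 5–6 → each gets rank 6.
Ranks ≤ 5: {1, 2, 4, 4} → 4 values.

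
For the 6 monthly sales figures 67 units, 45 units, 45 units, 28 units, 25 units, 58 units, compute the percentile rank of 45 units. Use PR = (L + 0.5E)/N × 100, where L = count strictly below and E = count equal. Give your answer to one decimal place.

50.0

N = 6.
Strictly below 45: 2. Equal to 45: 2.
PR = (2 + 0.5·2)/6 × 100 = 50.0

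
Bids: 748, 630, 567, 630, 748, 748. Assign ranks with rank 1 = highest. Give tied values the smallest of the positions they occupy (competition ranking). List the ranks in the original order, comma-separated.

Sorted (descending): 748, 748, 748, 630, 630, 567
The 3 values of 748 occupy positions 1–3 → each gets rank 1.
The 2 values of 630 occupy positions 4–5 → each gets rank 4.

1, 4, 6, 4, 1, 1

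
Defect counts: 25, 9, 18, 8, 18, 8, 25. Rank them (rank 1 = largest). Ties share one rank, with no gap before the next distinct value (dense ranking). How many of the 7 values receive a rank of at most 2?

4

Sorted (descending): 25, 25, 18, 18, 9, 8, 8
The 2 values of 25 share dense rank 1.
The 2 values of 18 share dense rank 2.
The 2 values of 8 share dense rank 4.
Remaining distinct values take the next consecutive integers.
Ranks ≤ 2: {1, 1, 2, 2} → 4 values.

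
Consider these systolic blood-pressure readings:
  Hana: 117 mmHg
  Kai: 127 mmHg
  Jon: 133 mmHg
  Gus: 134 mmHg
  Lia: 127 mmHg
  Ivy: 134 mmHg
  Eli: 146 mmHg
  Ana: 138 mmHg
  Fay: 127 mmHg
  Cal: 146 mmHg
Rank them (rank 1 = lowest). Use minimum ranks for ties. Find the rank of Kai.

2

Sorted (ascending): 117, 127, 127, 127, 133, 134, 134, 138, 146, 146
The 3 values of 127 occupy positions 2–4 → each gets rank 2.
The 2 values of 134 occupy positions 6–7 → each gets rank 6.
The 2 values of 146 occupy positions 9–10 → each gets rank 9.
Kai has value 127 mmHg → rank 2.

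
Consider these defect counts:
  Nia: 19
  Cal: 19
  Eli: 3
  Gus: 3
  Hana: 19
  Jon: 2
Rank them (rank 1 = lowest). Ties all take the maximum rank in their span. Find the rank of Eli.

3

Sorted (ascending): 2, 3, 3, 19, 19, 19
The 2 values of 3 occupy positions 2–3 → each gets rank 3.
The 3 values of 19 occupy positions 4–6 → each gets rank 6.
Eli has value 3 → rank 3.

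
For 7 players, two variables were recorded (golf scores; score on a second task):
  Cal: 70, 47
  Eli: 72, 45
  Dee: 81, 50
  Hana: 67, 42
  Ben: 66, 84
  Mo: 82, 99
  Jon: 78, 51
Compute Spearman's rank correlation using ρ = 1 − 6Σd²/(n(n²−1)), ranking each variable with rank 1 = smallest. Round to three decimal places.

Ranks of variable 1: 3, 4, 6, 2, 1, 7, 5
Ranks of variable 2: 3, 2, 4, 1, 6, 7, 5
d = r₁ − r₂: 0, 2, 2, 1, -5, 0, 0
d²: 0, 4, 4, 1, 25, 0, 0; Σd² = 34
ρ = 1 − 6·34/(7·48) = 1 − 204/336 = 0.393

0.393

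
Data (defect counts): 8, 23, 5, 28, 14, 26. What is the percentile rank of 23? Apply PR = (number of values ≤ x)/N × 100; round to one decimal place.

N = 6.
Strictly below 23: 3. Equal to 23: 1.
PR = 4/6 × 100 = 66.7

66.7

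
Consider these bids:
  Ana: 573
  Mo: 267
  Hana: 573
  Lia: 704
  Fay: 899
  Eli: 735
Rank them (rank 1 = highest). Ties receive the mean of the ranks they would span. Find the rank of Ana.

4.5

Sorted (descending): 899, 735, 704, 573, 573, 267
The 2 values of 573 occupy positions 4–5 → average rank (4+5)/2 = 4.5.
Ana has value 573 → rank 4.5.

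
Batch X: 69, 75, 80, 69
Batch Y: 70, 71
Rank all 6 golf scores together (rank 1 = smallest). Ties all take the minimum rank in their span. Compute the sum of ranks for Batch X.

13

Sorted (ascending): 69, 69, 70, 71, 75, 80
The 2 values of 69 occupy positions 1–2 → each gets rank 1.
Batch X values → pooled ranks: 69→1, 75→5, 80→6, 69→1
Rank sum = 1 + 5 + 6 + 1 = 13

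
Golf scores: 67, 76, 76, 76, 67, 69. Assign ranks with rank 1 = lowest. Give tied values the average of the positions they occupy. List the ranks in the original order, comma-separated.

1.5, 5, 5, 5, 1.5, 3

Sorted (ascending): 67, 67, 69, 76, 76, 76
The 2 values of 67 occupy positions 1–2 → average rank (1+2)/2 = 1.5.
The 3 values of 76 occupy positions 4–6 → average rank 5.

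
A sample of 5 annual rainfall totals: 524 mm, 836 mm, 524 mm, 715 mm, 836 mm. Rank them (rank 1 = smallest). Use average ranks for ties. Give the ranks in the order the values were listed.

Sorted (ascending): 524, 524, 715, 836, 836
The 2 values of 524 occupy positions 1–2 → average rank (1+2)/2 = 1.5.
The 2 values of 836 occupy positions 4–5 → average rank (4+5)/2 = 4.5.

1.5, 4.5, 1.5, 3, 4.5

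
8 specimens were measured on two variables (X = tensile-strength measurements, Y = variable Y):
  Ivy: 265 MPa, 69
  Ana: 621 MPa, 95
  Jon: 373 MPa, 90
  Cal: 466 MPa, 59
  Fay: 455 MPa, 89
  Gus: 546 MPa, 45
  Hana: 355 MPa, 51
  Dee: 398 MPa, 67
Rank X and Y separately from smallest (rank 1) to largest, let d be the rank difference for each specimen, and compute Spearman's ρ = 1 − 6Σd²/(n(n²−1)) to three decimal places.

Ranks of variable 1: 1, 8, 3, 6, 5, 7, 2, 4
Ranks of variable 2: 5, 8, 7, 3, 6, 1, 2, 4
d = r₁ − r₂: -4, 0, -4, 3, -1, 6, 0, 0
d²: 16, 0, 16, 9, 1, 36, 0, 0; Σd² = 78
ρ = 1 − 6·78/(8·63) = 1 − 468/504 = 0.071

0.071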